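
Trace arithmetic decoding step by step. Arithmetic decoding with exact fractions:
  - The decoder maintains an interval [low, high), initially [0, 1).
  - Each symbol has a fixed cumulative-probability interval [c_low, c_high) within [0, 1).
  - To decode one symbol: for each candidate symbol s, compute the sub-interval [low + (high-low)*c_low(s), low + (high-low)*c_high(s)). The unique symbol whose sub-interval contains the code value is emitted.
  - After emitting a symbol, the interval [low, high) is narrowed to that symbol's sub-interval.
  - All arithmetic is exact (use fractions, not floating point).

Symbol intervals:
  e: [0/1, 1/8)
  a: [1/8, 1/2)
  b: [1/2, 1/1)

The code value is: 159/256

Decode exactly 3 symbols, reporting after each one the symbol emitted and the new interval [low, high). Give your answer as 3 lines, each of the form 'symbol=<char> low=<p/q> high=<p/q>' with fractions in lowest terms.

Step 1: interval [0/1, 1/1), width = 1/1 - 0/1 = 1/1
  'e': [0/1 + 1/1*0/1, 0/1 + 1/1*1/8) = [0/1, 1/8)
  'a': [0/1 + 1/1*1/8, 0/1 + 1/1*1/2) = [1/8, 1/2)
  'b': [0/1 + 1/1*1/2, 0/1 + 1/1*1/1) = [1/2, 1/1) <- contains code 159/256
  emit 'b', narrow to [1/2, 1/1)
Step 2: interval [1/2, 1/1), width = 1/1 - 1/2 = 1/2
  'e': [1/2 + 1/2*0/1, 1/2 + 1/2*1/8) = [1/2, 9/16)
  'a': [1/2 + 1/2*1/8, 1/2 + 1/2*1/2) = [9/16, 3/4) <- contains code 159/256
  'b': [1/2 + 1/2*1/2, 1/2 + 1/2*1/1) = [3/4, 1/1)
  emit 'a', narrow to [9/16, 3/4)
Step 3: interval [9/16, 3/4), width = 3/4 - 9/16 = 3/16
  'e': [9/16 + 3/16*0/1, 9/16 + 3/16*1/8) = [9/16, 75/128)
  'a': [9/16 + 3/16*1/8, 9/16 + 3/16*1/2) = [75/128, 21/32) <- contains code 159/256
  'b': [9/16 + 3/16*1/2, 9/16 + 3/16*1/1) = [21/32, 3/4)
  emit 'a', narrow to [75/128, 21/32)

Answer: symbol=b low=1/2 high=1/1
symbol=a low=9/16 high=3/4
symbol=a low=75/128 high=21/32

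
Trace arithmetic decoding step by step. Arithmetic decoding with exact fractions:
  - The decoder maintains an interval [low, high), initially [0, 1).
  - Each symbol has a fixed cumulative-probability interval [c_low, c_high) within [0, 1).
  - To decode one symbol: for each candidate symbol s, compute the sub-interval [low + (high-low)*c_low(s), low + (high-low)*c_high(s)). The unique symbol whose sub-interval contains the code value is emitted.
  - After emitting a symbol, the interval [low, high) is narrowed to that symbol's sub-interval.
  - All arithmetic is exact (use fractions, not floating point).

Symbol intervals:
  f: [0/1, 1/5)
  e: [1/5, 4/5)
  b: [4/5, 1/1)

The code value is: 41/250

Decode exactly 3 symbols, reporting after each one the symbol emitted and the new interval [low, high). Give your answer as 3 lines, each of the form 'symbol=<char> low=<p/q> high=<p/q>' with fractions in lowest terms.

Step 1: interval [0/1, 1/1), width = 1/1 - 0/1 = 1/1
  'f': [0/1 + 1/1*0/1, 0/1 + 1/1*1/5) = [0/1, 1/5) <- contains code 41/250
  'e': [0/1 + 1/1*1/5, 0/1 + 1/1*4/5) = [1/5, 4/5)
  'b': [0/1 + 1/1*4/5, 0/1 + 1/1*1/1) = [4/5, 1/1)
  emit 'f', narrow to [0/1, 1/5)
Step 2: interval [0/1, 1/5), width = 1/5 - 0/1 = 1/5
  'f': [0/1 + 1/5*0/1, 0/1 + 1/5*1/5) = [0/1, 1/25)
  'e': [0/1 + 1/5*1/5, 0/1 + 1/5*4/5) = [1/25, 4/25)
  'b': [0/1 + 1/5*4/5, 0/1 + 1/5*1/1) = [4/25, 1/5) <- contains code 41/250
  emit 'b', narrow to [4/25, 1/5)
Step 3: interval [4/25, 1/5), width = 1/5 - 4/25 = 1/25
  'f': [4/25 + 1/25*0/1, 4/25 + 1/25*1/5) = [4/25, 21/125) <- contains code 41/250
  'e': [4/25 + 1/25*1/5, 4/25 + 1/25*4/5) = [21/125, 24/125)
  'b': [4/25 + 1/25*4/5, 4/25 + 1/25*1/1) = [24/125, 1/5)
  emit 'f', narrow to [4/25, 21/125)

Answer: symbol=f low=0/1 high=1/5
symbol=b low=4/25 high=1/5
symbol=f low=4/25 high=21/125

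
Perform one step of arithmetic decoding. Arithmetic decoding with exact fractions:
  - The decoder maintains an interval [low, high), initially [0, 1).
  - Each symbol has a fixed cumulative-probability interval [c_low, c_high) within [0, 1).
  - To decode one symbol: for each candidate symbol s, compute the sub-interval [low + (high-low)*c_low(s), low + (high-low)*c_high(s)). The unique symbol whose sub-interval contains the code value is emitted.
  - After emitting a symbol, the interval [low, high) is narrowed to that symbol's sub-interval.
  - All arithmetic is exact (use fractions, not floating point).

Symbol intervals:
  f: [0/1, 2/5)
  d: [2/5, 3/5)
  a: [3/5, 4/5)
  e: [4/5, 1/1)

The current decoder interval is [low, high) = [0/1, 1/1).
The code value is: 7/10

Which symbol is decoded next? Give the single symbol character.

Answer: a

Derivation:
Interval width = high − low = 1/1 − 0/1 = 1/1
Scaled code = (code − low) / width = (7/10 − 0/1) / 1/1 = 7/10
  f: [0/1, 2/5) 
  d: [2/5, 3/5) 
  a: [3/5, 4/5) ← scaled code falls here ✓
  e: [4/5, 1/1) 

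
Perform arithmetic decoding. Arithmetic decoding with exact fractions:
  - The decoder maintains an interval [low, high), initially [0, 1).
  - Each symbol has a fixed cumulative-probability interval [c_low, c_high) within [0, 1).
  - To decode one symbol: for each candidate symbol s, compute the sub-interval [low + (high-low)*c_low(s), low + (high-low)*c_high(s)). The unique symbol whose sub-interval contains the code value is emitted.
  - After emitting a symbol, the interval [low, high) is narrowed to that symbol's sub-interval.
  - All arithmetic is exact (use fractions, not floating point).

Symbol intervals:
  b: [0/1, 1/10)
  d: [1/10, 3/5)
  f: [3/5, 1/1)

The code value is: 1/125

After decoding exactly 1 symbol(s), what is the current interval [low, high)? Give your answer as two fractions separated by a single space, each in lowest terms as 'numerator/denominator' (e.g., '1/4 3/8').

Answer: 0/1 1/10

Derivation:
Step 1: interval [0/1, 1/1), width = 1/1 - 0/1 = 1/1
  'b': [0/1 + 1/1*0/1, 0/1 + 1/1*1/10) = [0/1, 1/10) <- contains code 1/125
  'd': [0/1 + 1/1*1/10, 0/1 + 1/1*3/5) = [1/10, 3/5)
  'f': [0/1 + 1/1*3/5, 0/1 + 1/1*1/1) = [3/5, 1/1)
  emit 'b', narrow to [0/1, 1/10)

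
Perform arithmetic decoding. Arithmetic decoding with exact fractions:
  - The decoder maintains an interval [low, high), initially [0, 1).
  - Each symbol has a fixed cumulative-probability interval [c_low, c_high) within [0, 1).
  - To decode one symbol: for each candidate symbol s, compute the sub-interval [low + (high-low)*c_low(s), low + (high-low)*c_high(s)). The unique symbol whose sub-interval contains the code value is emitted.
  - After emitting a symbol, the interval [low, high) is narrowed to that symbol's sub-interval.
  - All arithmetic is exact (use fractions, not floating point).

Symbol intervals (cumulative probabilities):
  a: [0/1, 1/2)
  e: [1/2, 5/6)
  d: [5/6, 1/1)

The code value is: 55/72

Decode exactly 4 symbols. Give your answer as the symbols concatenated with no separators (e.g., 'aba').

Step 1: interval [0/1, 1/1), width = 1/1 - 0/1 = 1/1
  'a': [0/1 + 1/1*0/1, 0/1 + 1/1*1/2) = [0/1, 1/2)
  'e': [0/1 + 1/1*1/2, 0/1 + 1/1*5/6) = [1/2, 5/6) <- contains code 55/72
  'd': [0/1 + 1/1*5/6, 0/1 + 1/1*1/1) = [5/6, 1/1)
  emit 'e', narrow to [1/2, 5/6)
Step 2: interval [1/2, 5/6), width = 5/6 - 1/2 = 1/3
  'a': [1/2 + 1/3*0/1, 1/2 + 1/3*1/2) = [1/2, 2/3)
  'e': [1/2 + 1/3*1/2, 1/2 + 1/3*5/6) = [2/3, 7/9) <- contains code 55/72
  'd': [1/2 + 1/3*5/6, 1/2 + 1/3*1/1) = [7/9, 5/6)
  emit 'e', narrow to [2/3, 7/9)
Step 3: interval [2/3, 7/9), width = 7/9 - 2/3 = 1/9
  'a': [2/3 + 1/9*0/1, 2/3 + 1/9*1/2) = [2/3, 13/18)
  'e': [2/3 + 1/9*1/2, 2/3 + 1/9*5/6) = [13/18, 41/54)
  'd': [2/3 + 1/9*5/6, 2/3 + 1/9*1/1) = [41/54, 7/9) <- contains code 55/72
  emit 'd', narrow to [41/54, 7/9)
Step 4: interval [41/54, 7/9), width = 7/9 - 41/54 = 1/54
  'a': [41/54 + 1/54*0/1, 41/54 + 1/54*1/2) = [41/54, 83/108) <- contains code 55/72
  'e': [41/54 + 1/54*1/2, 41/54 + 1/54*5/6) = [83/108, 251/324)
  'd': [41/54 + 1/54*5/6, 41/54 + 1/54*1/1) = [251/324, 7/9)
  emit 'a', narrow to [41/54, 83/108)

Answer: eeda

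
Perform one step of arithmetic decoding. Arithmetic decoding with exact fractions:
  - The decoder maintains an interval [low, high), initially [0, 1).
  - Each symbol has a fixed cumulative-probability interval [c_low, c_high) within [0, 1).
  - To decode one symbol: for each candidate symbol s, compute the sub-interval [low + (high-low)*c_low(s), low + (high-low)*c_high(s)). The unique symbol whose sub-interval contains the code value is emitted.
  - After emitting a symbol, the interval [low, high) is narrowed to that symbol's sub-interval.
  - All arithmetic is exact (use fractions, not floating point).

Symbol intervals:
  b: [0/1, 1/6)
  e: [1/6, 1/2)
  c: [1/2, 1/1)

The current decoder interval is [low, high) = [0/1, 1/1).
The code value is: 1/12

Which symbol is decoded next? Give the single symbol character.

Answer: b

Derivation:
Interval width = high − low = 1/1 − 0/1 = 1/1
Scaled code = (code − low) / width = (1/12 − 0/1) / 1/1 = 1/12
  b: [0/1, 1/6) ← scaled code falls here ✓
  e: [1/6, 1/2) 
  c: [1/2, 1/1) 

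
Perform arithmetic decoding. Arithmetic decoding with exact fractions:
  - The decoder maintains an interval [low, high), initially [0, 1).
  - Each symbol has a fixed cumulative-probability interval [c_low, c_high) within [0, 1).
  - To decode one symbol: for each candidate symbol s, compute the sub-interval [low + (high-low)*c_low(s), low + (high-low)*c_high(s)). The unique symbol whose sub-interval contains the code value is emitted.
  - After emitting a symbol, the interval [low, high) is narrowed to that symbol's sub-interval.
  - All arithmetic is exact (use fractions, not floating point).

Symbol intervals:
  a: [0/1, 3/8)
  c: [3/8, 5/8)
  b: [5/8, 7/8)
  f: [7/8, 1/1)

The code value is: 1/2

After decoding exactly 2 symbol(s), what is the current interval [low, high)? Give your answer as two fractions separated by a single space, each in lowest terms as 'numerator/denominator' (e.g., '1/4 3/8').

Answer: 15/32 17/32

Derivation:
Step 1: interval [0/1, 1/1), width = 1/1 - 0/1 = 1/1
  'a': [0/1 + 1/1*0/1, 0/1 + 1/1*3/8) = [0/1, 3/8)
  'c': [0/1 + 1/1*3/8, 0/1 + 1/1*5/8) = [3/8, 5/8) <- contains code 1/2
  'b': [0/1 + 1/1*5/8, 0/1 + 1/1*7/8) = [5/8, 7/8)
  'f': [0/1 + 1/1*7/8, 0/1 + 1/1*1/1) = [7/8, 1/1)
  emit 'c', narrow to [3/8, 5/8)
Step 2: interval [3/8, 5/8), width = 5/8 - 3/8 = 1/4
  'a': [3/8 + 1/4*0/1, 3/8 + 1/4*3/8) = [3/8, 15/32)
  'c': [3/8 + 1/4*3/8, 3/8 + 1/4*5/8) = [15/32, 17/32) <- contains code 1/2
  'b': [3/8 + 1/4*5/8, 3/8 + 1/4*7/8) = [17/32, 19/32)
  'f': [3/8 + 1/4*7/8, 3/8 + 1/4*1/1) = [19/32, 5/8)
  emit 'c', narrow to [15/32, 17/32)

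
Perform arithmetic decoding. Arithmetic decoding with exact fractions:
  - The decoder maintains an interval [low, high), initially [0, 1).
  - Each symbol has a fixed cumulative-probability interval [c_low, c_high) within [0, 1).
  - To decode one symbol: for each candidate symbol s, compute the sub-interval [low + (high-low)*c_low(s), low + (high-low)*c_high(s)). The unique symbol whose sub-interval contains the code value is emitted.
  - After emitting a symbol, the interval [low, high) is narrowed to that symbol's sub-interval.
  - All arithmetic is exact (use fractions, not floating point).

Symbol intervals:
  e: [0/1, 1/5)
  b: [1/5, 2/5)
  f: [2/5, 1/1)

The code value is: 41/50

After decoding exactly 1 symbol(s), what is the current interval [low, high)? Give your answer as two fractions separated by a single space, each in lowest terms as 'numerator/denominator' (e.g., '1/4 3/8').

Step 1: interval [0/1, 1/1), width = 1/1 - 0/1 = 1/1
  'e': [0/1 + 1/1*0/1, 0/1 + 1/1*1/5) = [0/1, 1/5)
  'b': [0/1 + 1/1*1/5, 0/1 + 1/1*2/5) = [1/5, 2/5)
  'f': [0/1 + 1/1*2/5, 0/1 + 1/1*1/1) = [2/5, 1/1) <- contains code 41/50
  emit 'f', narrow to [2/5, 1/1)

Answer: 2/5 1/1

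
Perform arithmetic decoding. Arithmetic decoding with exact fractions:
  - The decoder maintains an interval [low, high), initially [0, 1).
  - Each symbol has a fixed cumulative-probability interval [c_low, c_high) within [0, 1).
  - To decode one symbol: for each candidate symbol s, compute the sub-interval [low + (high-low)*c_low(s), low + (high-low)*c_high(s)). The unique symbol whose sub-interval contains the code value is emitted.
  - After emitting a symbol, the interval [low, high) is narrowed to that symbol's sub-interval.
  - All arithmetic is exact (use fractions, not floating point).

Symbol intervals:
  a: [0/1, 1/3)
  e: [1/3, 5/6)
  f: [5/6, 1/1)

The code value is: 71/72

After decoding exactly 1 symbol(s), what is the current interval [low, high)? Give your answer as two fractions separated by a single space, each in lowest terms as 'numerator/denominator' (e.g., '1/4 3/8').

Answer: 5/6 1/1

Derivation:
Step 1: interval [0/1, 1/1), width = 1/1 - 0/1 = 1/1
  'a': [0/1 + 1/1*0/1, 0/1 + 1/1*1/3) = [0/1, 1/3)
  'e': [0/1 + 1/1*1/3, 0/1 + 1/1*5/6) = [1/3, 5/6)
  'f': [0/1 + 1/1*5/6, 0/1 + 1/1*1/1) = [5/6, 1/1) <- contains code 71/72
  emit 'f', narrow to [5/6, 1/1)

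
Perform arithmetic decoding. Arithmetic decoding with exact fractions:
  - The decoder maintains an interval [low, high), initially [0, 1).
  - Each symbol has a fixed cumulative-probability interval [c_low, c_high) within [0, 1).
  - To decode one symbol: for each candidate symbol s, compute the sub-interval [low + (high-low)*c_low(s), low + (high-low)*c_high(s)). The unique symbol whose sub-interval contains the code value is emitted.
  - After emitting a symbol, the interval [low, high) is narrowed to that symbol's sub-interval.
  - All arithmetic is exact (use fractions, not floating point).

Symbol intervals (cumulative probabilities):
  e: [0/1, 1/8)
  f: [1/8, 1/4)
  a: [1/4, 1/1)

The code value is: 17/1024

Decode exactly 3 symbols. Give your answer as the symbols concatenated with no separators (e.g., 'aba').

Step 1: interval [0/1, 1/1), width = 1/1 - 0/1 = 1/1
  'e': [0/1 + 1/1*0/1, 0/1 + 1/1*1/8) = [0/1, 1/8) <- contains code 17/1024
  'f': [0/1 + 1/1*1/8, 0/1 + 1/1*1/4) = [1/8, 1/4)
  'a': [0/1 + 1/1*1/4, 0/1 + 1/1*1/1) = [1/4, 1/1)
  emit 'e', narrow to [0/1, 1/8)
Step 2: interval [0/1, 1/8), width = 1/8 - 0/1 = 1/8
  'e': [0/1 + 1/8*0/1, 0/1 + 1/8*1/8) = [0/1, 1/64)
  'f': [0/1 + 1/8*1/8, 0/1 + 1/8*1/4) = [1/64, 1/32) <- contains code 17/1024
  'a': [0/1 + 1/8*1/4, 0/1 + 1/8*1/1) = [1/32, 1/8)
  emit 'f', narrow to [1/64, 1/32)
Step 3: interval [1/64, 1/32), width = 1/32 - 1/64 = 1/64
  'e': [1/64 + 1/64*0/1, 1/64 + 1/64*1/8) = [1/64, 9/512) <- contains code 17/1024
  'f': [1/64 + 1/64*1/8, 1/64 + 1/64*1/4) = [9/512, 5/256)
  'a': [1/64 + 1/64*1/4, 1/64 + 1/64*1/1) = [5/256, 1/32)
  emit 'e', narrow to [1/64, 9/512)

Answer: efe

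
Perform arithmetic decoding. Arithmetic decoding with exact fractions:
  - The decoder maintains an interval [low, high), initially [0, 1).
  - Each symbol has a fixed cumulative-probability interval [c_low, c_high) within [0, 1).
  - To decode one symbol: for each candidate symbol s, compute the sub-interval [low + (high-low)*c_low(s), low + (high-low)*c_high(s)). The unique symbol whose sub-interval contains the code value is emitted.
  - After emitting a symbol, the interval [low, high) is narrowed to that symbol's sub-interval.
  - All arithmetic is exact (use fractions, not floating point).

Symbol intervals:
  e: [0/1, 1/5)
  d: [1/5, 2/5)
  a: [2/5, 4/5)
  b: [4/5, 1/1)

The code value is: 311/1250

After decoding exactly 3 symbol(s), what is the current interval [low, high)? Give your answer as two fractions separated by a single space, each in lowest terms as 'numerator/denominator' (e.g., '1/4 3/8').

Answer: 31/125 32/125

Derivation:
Step 1: interval [0/1, 1/1), width = 1/1 - 0/1 = 1/1
  'e': [0/1 + 1/1*0/1, 0/1 + 1/1*1/5) = [0/1, 1/5)
  'd': [0/1 + 1/1*1/5, 0/1 + 1/1*2/5) = [1/5, 2/5) <- contains code 311/1250
  'a': [0/1 + 1/1*2/5, 0/1 + 1/1*4/5) = [2/5, 4/5)
  'b': [0/1 + 1/1*4/5, 0/1 + 1/1*1/1) = [4/5, 1/1)
  emit 'd', narrow to [1/5, 2/5)
Step 2: interval [1/5, 2/5), width = 2/5 - 1/5 = 1/5
  'e': [1/5 + 1/5*0/1, 1/5 + 1/5*1/5) = [1/5, 6/25)
  'd': [1/5 + 1/5*1/5, 1/5 + 1/5*2/5) = [6/25, 7/25) <- contains code 311/1250
  'a': [1/5 + 1/5*2/5, 1/5 + 1/5*4/5) = [7/25, 9/25)
  'b': [1/5 + 1/5*4/5, 1/5 + 1/5*1/1) = [9/25, 2/5)
  emit 'd', narrow to [6/25, 7/25)
Step 3: interval [6/25, 7/25), width = 7/25 - 6/25 = 1/25
  'e': [6/25 + 1/25*0/1, 6/25 + 1/25*1/5) = [6/25, 31/125)
  'd': [6/25 + 1/25*1/5, 6/25 + 1/25*2/5) = [31/125, 32/125) <- contains code 311/1250
  'a': [6/25 + 1/25*2/5, 6/25 + 1/25*4/5) = [32/125, 34/125)
  'b': [6/25 + 1/25*4/5, 6/25 + 1/25*1/1) = [34/125, 7/25)
  emit 'd', narrow to [31/125, 32/125)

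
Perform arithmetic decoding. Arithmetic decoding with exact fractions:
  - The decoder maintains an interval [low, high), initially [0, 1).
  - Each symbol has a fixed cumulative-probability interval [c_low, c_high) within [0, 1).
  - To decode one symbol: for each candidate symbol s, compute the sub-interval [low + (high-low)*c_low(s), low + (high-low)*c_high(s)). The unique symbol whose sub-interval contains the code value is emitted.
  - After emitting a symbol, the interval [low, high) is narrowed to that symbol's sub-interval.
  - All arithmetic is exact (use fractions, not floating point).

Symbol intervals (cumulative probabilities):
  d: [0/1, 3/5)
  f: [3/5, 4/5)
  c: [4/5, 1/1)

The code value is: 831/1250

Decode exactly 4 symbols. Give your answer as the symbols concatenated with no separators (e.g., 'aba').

Step 1: interval [0/1, 1/1), width = 1/1 - 0/1 = 1/1
  'd': [0/1 + 1/1*0/1, 0/1 + 1/1*3/5) = [0/1, 3/5)
  'f': [0/1 + 1/1*3/5, 0/1 + 1/1*4/5) = [3/5, 4/5) <- contains code 831/1250
  'c': [0/1 + 1/1*4/5, 0/1 + 1/1*1/1) = [4/5, 1/1)
  emit 'f', narrow to [3/5, 4/5)
Step 2: interval [3/5, 4/5), width = 4/5 - 3/5 = 1/5
  'd': [3/5 + 1/5*0/1, 3/5 + 1/5*3/5) = [3/5, 18/25) <- contains code 831/1250
  'f': [3/5 + 1/5*3/5, 3/5 + 1/5*4/5) = [18/25, 19/25)
  'c': [3/5 + 1/5*4/5, 3/5 + 1/5*1/1) = [19/25, 4/5)
  emit 'd', narrow to [3/5, 18/25)
Step 3: interval [3/5, 18/25), width = 18/25 - 3/5 = 3/25
  'd': [3/5 + 3/25*0/1, 3/5 + 3/25*3/5) = [3/5, 84/125) <- contains code 831/1250
  'f': [3/5 + 3/25*3/5, 3/5 + 3/25*4/5) = [84/125, 87/125)
  'c': [3/5 + 3/25*4/5, 3/5 + 3/25*1/1) = [87/125, 18/25)
  emit 'd', narrow to [3/5, 84/125)
Step 4: interval [3/5, 84/125), width = 84/125 - 3/5 = 9/125
  'd': [3/5 + 9/125*0/1, 3/5 + 9/125*3/5) = [3/5, 402/625)
  'f': [3/5 + 9/125*3/5, 3/5 + 9/125*4/5) = [402/625, 411/625)
  'c': [3/5 + 9/125*4/5, 3/5 + 9/125*1/1) = [411/625, 84/125) <- contains code 831/1250
  emit 'c', narrow to [411/625, 84/125)

Answer: fddc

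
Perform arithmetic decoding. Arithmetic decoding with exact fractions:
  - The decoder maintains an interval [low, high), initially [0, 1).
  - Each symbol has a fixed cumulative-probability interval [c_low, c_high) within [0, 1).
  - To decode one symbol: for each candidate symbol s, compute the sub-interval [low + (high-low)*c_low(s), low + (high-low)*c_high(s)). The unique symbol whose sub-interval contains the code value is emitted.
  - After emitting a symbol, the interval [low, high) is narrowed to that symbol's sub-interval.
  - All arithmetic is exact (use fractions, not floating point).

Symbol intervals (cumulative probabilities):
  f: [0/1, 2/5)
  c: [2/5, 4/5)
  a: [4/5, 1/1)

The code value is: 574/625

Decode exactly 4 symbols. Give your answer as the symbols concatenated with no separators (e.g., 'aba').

Answer: accf

Derivation:
Step 1: interval [0/1, 1/1), width = 1/1 - 0/1 = 1/1
  'f': [0/1 + 1/1*0/1, 0/1 + 1/1*2/5) = [0/1, 2/5)
  'c': [0/1 + 1/1*2/5, 0/1 + 1/1*4/5) = [2/5, 4/5)
  'a': [0/1 + 1/1*4/5, 0/1 + 1/1*1/1) = [4/5, 1/1) <- contains code 574/625
  emit 'a', narrow to [4/5, 1/1)
Step 2: interval [4/5, 1/1), width = 1/1 - 4/5 = 1/5
  'f': [4/5 + 1/5*0/1, 4/5 + 1/5*2/5) = [4/5, 22/25)
  'c': [4/5 + 1/5*2/5, 4/5 + 1/5*4/5) = [22/25, 24/25) <- contains code 574/625
  'a': [4/5 + 1/5*4/5, 4/5 + 1/5*1/1) = [24/25, 1/1)
  emit 'c', narrow to [22/25, 24/25)
Step 3: interval [22/25, 24/25), width = 24/25 - 22/25 = 2/25
  'f': [22/25 + 2/25*0/1, 22/25 + 2/25*2/5) = [22/25, 114/125)
  'c': [22/25 + 2/25*2/5, 22/25 + 2/25*4/5) = [114/125, 118/125) <- contains code 574/625
  'a': [22/25 + 2/25*4/5, 22/25 + 2/25*1/1) = [118/125, 24/25)
  emit 'c', narrow to [114/125, 118/125)
Step 4: interval [114/125, 118/125), width = 118/125 - 114/125 = 4/125
  'f': [114/125 + 4/125*0/1, 114/125 + 4/125*2/5) = [114/125, 578/625) <- contains code 574/625
  'c': [114/125 + 4/125*2/5, 114/125 + 4/125*4/5) = [578/625, 586/625)
  'a': [114/125 + 4/125*4/5, 114/125 + 4/125*1/1) = [586/625, 118/125)
  emit 'f', narrow to [114/125, 578/625)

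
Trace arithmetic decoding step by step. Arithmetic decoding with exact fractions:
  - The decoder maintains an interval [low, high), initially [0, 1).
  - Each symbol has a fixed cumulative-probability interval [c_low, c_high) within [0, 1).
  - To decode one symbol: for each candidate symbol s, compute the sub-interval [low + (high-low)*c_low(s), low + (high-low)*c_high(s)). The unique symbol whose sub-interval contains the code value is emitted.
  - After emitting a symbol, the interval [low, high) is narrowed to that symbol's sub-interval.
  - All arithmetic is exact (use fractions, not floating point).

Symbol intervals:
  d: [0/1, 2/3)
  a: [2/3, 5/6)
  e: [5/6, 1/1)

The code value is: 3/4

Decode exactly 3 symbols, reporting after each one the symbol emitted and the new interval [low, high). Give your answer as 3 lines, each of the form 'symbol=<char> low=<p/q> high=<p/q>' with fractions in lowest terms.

Answer: symbol=a low=2/3 high=5/6
symbol=d low=2/3 high=7/9
symbol=a low=20/27 high=41/54

Derivation:
Step 1: interval [0/1, 1/1), width = 1/1 - 0/1 = 1/1
  'd': [0/1 + 1/1*0/1, 0/1 + 1/1*2/3) = [0/1, 2/3)
  'a': [0/1 + 1/1*2/3, 0/1 + 1/1*5/6) = [2/3, 5/6) <- contains code 3/4
  'e': [0/1 + 1/1*5/6, 0/1 + 1/1*1/1) = [5/6, 1/1)
  emit 'a', narrow to [2/3, 5/6)
Step 2: interval [2/3, 5/6), width = 5/6 - 2/3 = 1/6
  'd': [2/3 + 1/6*0/1, 2/3 + 1/6*2/3) = [2/3, 7/9) <- contains code 3/4
  'a': [2/3 + 1/6*2/3, 2/3 + 1/6*5/6) = [7/9, 29/36)
  'e': [2/3 + 1/6*5/6, 2/3 + 1/6*1/1) = [29/36, 5/6)
  emit 'd', narrow to [2/3, 7/9)
Step 3: interval [2/3, 7/9), width = 7/9 - 2/3 = 1/9
  'd': [2/3 + 1/9*0/1, 2/3 + 1/9*2/3) = [2/3, 20/27)
  'a': [2/3 + 1/9*2/3, 2/3 + 1/9*5/6) = [20/27, 41/54) <- contains code 3/4
  'e': [2/3 + 1/9*5/6, 2/3 + 1/9*1/1) = [41/54, 7/9)
  emit 'a', narrow to [20/27, 41/54)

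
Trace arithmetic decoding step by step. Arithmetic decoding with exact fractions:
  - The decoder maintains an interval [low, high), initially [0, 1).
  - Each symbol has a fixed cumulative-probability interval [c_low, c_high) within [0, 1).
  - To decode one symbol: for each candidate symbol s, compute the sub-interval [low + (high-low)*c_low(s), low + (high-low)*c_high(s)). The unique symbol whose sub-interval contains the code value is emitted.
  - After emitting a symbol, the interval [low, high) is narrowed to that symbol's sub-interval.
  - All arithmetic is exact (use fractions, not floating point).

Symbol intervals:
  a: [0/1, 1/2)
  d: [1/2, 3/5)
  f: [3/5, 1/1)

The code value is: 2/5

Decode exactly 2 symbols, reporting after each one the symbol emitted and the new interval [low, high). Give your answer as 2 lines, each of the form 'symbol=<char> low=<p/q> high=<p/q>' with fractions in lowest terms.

Step 1: interval [0/1, 1/1), width = 1/1 - 0/1 = 1/1
  'a': [0/1 + 1/1*0/1, 0/1 + 1/1*1/2) = [0/1, 1/2) <- contains code 2/5
  'd': [0/1 + 1/1*1/2, 0/1 + 1/1*3/5) = [1/2, 3/5)
  'f': [0/1 + 1/1*3/5, 0/1 + 1/1*1/1) = [3/5, 1/1)
  emit 'a', narrow to [0/1, 1/2)
Step 2: interval [0/1, 1/2), width = 1/2 - 0/1 = 1/2
  'a': [0/1 + 1/2*0/1, 0/1 + 1/2*1/2) = [0/1, 1/4)
  'd': [0/1 + 1/2*1/2, 0/1 + 1/2*3/5) = [1/4, 3/10)
  'f': [0/1 + 1/2*3/5, 0/1 + 1/2*1/1) = [3/10, 1/2) <- contains code 2/5
  emit 'f', narrow to [3/10, 1/2)

Answer: symbol=a low=0/1 high=1/2
symbol=f low=3/10 high=1/2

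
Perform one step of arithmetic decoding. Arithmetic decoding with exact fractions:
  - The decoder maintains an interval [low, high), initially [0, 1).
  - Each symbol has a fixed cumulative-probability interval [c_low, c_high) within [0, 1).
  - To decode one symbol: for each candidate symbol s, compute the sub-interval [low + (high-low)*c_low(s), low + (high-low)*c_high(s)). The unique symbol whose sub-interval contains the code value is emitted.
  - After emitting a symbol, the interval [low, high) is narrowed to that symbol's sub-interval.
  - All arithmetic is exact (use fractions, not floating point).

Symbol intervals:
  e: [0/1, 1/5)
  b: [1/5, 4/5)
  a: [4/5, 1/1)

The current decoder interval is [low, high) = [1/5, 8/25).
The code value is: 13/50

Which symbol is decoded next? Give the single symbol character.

Answer: b

Derivation:
Interval width = high − low = 8/25 − 1/5 = 3/25
Scaled code = (code − low) / width = (13/50 − 1/5) / 3/25 = 1/2
  e: [0/1, 1/5) 
  b: [1/5, 4/5) ← scaled code falls here ✓
  a: [4/5, 1/1) 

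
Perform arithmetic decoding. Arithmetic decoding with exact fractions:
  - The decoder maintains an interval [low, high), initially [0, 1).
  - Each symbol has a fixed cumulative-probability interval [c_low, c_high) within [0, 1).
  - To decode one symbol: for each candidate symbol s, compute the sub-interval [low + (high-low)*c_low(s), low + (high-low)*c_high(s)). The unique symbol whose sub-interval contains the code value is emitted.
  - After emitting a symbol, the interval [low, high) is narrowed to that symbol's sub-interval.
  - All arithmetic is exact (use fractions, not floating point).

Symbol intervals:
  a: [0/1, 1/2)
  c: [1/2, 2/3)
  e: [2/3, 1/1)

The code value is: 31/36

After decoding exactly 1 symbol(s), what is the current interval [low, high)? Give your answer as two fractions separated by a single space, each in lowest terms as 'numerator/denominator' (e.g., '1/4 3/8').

Step 1: interval [0/1, 1/1), width = 1/1 - 0/1 = 1/1
  'a': [0/1 + 1/1*0/1, 0/1 + 1/1*1/2) = [0/1, 1/2)
  'c': [0/1 + 1/1*1/2, 0/1 + 1/1*2/3) = [1/2, 2/3)
  'e': [0/1 + 1/1*2/3, 0/1 + 1/1*1/1) = [2/3, 1/1) <- contains code 31/36
  emit 'e', narrow to [2/3, 1/1)

Answer: 2/3 1/1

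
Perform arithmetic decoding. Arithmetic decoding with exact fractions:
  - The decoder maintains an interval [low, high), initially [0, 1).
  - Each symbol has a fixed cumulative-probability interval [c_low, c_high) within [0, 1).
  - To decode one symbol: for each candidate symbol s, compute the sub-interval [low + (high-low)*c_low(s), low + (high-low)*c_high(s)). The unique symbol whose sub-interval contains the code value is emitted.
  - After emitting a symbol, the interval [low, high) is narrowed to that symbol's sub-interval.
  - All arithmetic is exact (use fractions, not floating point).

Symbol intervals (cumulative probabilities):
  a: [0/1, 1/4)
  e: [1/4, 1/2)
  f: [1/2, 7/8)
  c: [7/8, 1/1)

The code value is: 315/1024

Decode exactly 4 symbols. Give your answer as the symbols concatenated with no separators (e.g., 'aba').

Answer: eace

Derivation:
Step 1: interval [0/1, 1/1), width = 1/1 - 0/1 = 1/1
  'a': [0/1 + 1/1*0/1, 0/1 + 1/1*1/4) = [0/1, 1/4)
  'e': [0/1 + 1/1*1/4, 0/1 + 1/1*1/2) = [1/4, 1/2) <- contains code 315/1024
  'f': [0/1 + 1/1*1/2, 0/1 + 1/1*7/8) = [1/2, 7/8)
  'c': [0/1 + 1/1*7/8, 0/1 + 1/1*1/1) = [7/8, 1/1)
  emit 'e', narrow to [1/4, 1/2)
Step 2: interval [1/4, 1/2), width = 1/2 - 1/4 = 1/4
  'a': [1/4 + 1/4*0/1, 1/4 + 1/4*1/4) = [1/4, 5/16) <- contains code 315/1024
  'e': [1/4 + 1/4*1/4, 1/4 + 1/4*1/2) = [5/16, 3/8)
  'f': [1/4 + 1/4*1/2, 1/4 + 1/4*7/8) = [3/8, 15/32)
  'c': [1/4 + 1/4*7/8, 1/4 + 1/4*1/1) = [15/32, 1/2)
  emit 'a', narrow to [1/4, 5/16)
Step 3: interval [1/4, 5/16), width = 5/16 - 1/4 = 1/16
  'a': [1/4 + 1/16*0/1, 1/4 + 1/16*1/4) = [1/4, 17/64)
  'e': [1/4 + 1/16*1/4, 1/4 + 1/16*1/2) = [17/64, 9/32)
  'f': [1/4 + 1/16*1/2, 1/4 + 1/16*7/8) = [9/32, 39/128)
  'c': [1/4 + 1/16*7/8, 1/4 + 1/16*1/1) = [39/128, 5/16) <- contains code 315/1024
  emit 'c', narrow to [39/128, 5/16)
Step 4: interval [39/128, 5/16), width = 5/16 - 39/128 = 1/128
  'a': [39/128 + 1/128*0/1, 39/128 + 1/128*1/4) = [39/128, 157/512)
  'e': [39/128 + 1/128*1/4, 39/128 + 1/128*1/2) = [157/512, 79/256) <- contains code 315/1024
  'f': [39/128 + 1/128*1/2, 39/128 + 1/128*7/8) = [79/256, 319/1024)
  'c': [39/128 + 1/128*7/8, 39/128 + 1/128*1/1) = [319/1024, 5/16)
  emit 'e', narrow to [157/512, 79/256)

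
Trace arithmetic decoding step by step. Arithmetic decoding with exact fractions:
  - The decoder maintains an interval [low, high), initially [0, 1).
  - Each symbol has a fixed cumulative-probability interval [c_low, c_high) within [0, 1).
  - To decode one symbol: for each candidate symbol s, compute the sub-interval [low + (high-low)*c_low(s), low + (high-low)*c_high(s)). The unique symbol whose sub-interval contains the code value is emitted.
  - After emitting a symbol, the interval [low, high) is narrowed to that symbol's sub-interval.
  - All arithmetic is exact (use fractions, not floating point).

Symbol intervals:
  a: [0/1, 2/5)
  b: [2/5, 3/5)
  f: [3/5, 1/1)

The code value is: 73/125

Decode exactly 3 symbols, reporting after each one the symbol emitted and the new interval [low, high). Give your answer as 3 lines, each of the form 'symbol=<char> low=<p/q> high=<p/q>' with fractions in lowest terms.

Step 1: interval [0/1, 1/1), width = 1/1 - 0/1 = 1/1
  'a': [0/1 + 1/1*0/1, 0/1 + 1/1*2/5) = [0/1, 2/5)
  'b': [0/1 + 1/1*2/5, 0/1 + 1/1*3/5) = [2/5, 3/5) <- contains code 73/125
  'f': [0/1 + 1/1*3/5, 0/1 + 1/1*1/1) = [3/5, 1/1)
  emit 'b', narrow to [2/5, 3/5)
Step 2: interval [2/5, 3/5), width = 3/5 - 2/5 = 1/5
  'a': [2/5 + 1/5*0/1, 2/5 + 1/5*2/5) = [2/5, 12/25)
  'b': [2/5 + 1/5*2/5, 2/5 + 1/5*3/5) = [12/25, 13/25)
  'f': [2/5 + 1/5*3/5, 2/5 + 1/5*1/1) = [13/25, 3/5) <- contains code 73/125
  emit 'f', narrow to [13/25, 3/5)
Step 3: interval [13/25, 3/5), width = 3/5 - 13/25 = 2/25
  'a': [13/25 + 2/25*0/1, 13/25 + 2/25*2/5) = [13/25, 69/125)
  'b': [13/25 + 2/25*2/5, 13/25 + 2/25*3/5) = [69/125, 71/125)
  'f': [13/25 + 2/25*3/5, 13/25 + 2/25*1/1) = [71/125, 3/5) <- contains code 73/125
  emit 'f', narrow to [71/125, 3/5)

Answer: symbol=b low=2/5 high=3/5
symbol=f low=13/25 high=3/5
symbol=f low=71/125 high=3/5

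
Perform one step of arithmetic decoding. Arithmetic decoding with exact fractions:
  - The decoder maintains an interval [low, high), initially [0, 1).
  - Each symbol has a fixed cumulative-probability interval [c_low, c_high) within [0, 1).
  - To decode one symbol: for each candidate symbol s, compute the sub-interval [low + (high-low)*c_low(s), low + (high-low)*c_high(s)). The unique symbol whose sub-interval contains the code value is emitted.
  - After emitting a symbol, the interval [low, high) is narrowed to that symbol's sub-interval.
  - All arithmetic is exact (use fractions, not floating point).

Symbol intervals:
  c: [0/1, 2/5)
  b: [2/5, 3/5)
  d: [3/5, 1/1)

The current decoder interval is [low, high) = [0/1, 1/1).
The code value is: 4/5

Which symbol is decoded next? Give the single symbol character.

Interval width = high − low = 1/1 − 0/1 = 1/1
Scaled code = (code − low) / width = (4/5 − 0/1) / 1/1 = 4/5
  c: [0/1, 2/5) 
  b: [2/5, 3/5) 
  d: [3/5, 1/1) ← scaled code falls here ✓

Answer: d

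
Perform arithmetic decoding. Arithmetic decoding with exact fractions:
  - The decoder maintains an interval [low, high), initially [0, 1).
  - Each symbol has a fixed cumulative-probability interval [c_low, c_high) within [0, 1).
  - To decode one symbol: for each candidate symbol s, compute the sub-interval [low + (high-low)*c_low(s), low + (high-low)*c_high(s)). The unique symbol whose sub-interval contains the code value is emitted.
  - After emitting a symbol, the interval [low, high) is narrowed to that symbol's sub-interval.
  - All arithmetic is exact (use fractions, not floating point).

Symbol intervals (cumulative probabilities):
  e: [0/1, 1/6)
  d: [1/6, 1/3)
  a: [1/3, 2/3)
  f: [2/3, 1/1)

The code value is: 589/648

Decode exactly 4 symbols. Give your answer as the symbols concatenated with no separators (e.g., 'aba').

Answer: ffde

Derivation:
Step 1: interval [0/1, 1/1), width = 1/1 - 0/1 = 1/1
  'e': [0/1 + 1/1*0/1, 0/1 + 1/1*1/6) = [0/1, 1/6)
  'd': [0/1 + 1/1*1/6, 0/1 + 1/1*1/3) = [1/6, 1/3)
  'a': [0/1 + 1/1*1/3, 0/1 + 1/1*2/3) = [1/3, 2/3)
  'f': [0/1 + 1/1*2/3, 0/1 + 1/1*1/1) = [2/3, 1/1) <- contains code 589/648
  emit 'f', narrow to [2/3, 1/1)
Step 2: interval [2/3, 1/1), width = 1/1 - 2/3 = 1/3
  'e': [2/3 + 1/3*0/1, 2/3 + 1/3*1/6) = [2/3, 13/18)
  'd': [2/3 + 1/3*1/6, 2/3 + 1/3*1/3) = [13/18, 7/9)
  'a': [2/3 + 1/3*1/3, 2/3 + 1/3*2/3) = [7/9, 8/9)
  'f': [2/3 + 1/3*2/3, 2/3 + 1/3*1/1) = [8/9, 1/1) <- contains code 589/648
  emit 'f', narrow to [8/9, 1/1)
Step 3: interval [8/9, 1/1), width = 1/1 - 8/9 = 1/9
  'e': [8/9 + 1/9*0/1, 8/9 + 1/9*1/6) = [8/9, 49/54)
  'd': [8/9 + 1/9*1/6, 8/9 + 1/9*1/3) = [49/54, 25/27) <- contains code 589/648
  'a': [8/9 + 1/9*1/3, 8/9 + 1/9*2/3) = [25/27, 26/27)
  'f': [8/9 + 1/9*2/3, 8/9 + 1/9*1/1) = [26/27, 1/1)
  emit 'd', narrow to [49/54, 25/27)
Step 4: interval [49/54, 25/27), width = 25/27 - 49/54 = 1/54
  'e': [49/54 + 1/54*0/1, 49/54 + 1/54*1/6) = [49/54, 295/324) <- contains code 589/648
  'd': [49/54 + 1/54*1/6, 49/54 + 1/54*1/3) = [295/324, 74/81)
  'a': [49/54 + 1/54*1/3, 49/54 + 1/54*2/3) = [74/81, 149/162)
  'f': [49/54 + 1/54*2/3, 49/54 + 1/54*1/1) = [149/162, 25/27)
  emit 'e', narrow to [49/54, 295/324)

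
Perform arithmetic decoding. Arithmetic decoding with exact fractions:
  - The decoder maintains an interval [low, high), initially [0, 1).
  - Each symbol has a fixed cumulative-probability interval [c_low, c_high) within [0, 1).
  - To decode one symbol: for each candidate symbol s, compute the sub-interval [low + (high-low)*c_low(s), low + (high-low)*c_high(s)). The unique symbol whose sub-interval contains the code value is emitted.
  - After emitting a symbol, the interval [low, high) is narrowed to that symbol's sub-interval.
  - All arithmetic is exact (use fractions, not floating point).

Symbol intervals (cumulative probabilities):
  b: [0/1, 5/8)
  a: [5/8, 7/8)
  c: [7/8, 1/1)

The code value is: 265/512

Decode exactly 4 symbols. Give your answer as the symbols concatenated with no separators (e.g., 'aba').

Answer: baaa

Derivation:
Step 1: interval [0/1, 1/1), width = 1/1 - 0/1 = 1/1
  'b': [0/1 + 1/1*0/1, 0/1 + 1/1*5/8) = [0/1, 5/8) <- contains code 265/512
  'a': [0/1 + 1/1*5/8, 0/1 + 1/1*7/8) = [5/8, 7/8)
  'c': [0/1 + 1/1*7/8, 0/1 + 1/1*1/1) = [7/8, 1/1)
  emit 'b', narrow to [0/1, 5/8)
Step 2: interval [0/1, 5/8), width = 5/8 - 0/1 = 5/8
  'b': [0/1 + 5/8*0/1, 0/1 + 5/8*5/8) = [0/1, 25/64)
  'a': [0/1 + 5/8*5/8, 0/1 + 5/8*7/8) = [25/64, 35/64) <- contains code 265/512
  'c': [0/1 + 5/8*7/8, 0/1 + 5/8*1/1) = [35/64, 5/8)
  emit 'a', narrow to [25/64, 35/64)
Step 3: interval [25/64, 35/64), width = 35/64 - 25/64 = 5/32
  'b': [25/64 + 5/32*0/1, 25/64 + 5/32*5/8) = [25/64, 125/256)
  'a': [25/64 + 5/32*5/8, 25/64 + 5/32*7/8) = [125/256, 135/256) <- contains code 265/512
  'c': [25/64 + 5/32*7/8, 25/64 + 5/32*1/1) = [135/256, 35/64)
  emit 'a', narrow to [125/256, 135/256)
Step 4: interval [125/256, 135/256), width = 135/256 - 125/256 = 5/128
  'b': [125/256 + 5/128*0/1, 125/256 + 5/128*5/8) = [125/256, 525/1024)
  'a': [125/256 + 5/128*5/8, 125/256 + 5/128*7/8) = [525/1024, 535/1024) <- contains code 265/512
  'c': [125/256 + 5/128*7/8, 125/256 + 5/128*1/1) = [535/1024, 135/256)
  emit 'a', narrow to [525/1024, 535/1024)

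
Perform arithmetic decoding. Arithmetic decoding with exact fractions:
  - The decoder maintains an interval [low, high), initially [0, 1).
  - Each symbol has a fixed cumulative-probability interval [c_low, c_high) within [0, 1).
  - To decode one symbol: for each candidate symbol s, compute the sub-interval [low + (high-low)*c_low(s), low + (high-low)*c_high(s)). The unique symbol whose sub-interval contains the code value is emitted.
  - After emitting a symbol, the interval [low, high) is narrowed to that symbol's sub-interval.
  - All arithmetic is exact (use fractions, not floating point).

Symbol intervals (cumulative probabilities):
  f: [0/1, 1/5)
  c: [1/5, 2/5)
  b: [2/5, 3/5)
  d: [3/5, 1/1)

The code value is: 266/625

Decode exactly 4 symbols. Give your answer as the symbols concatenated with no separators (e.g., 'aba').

Answer: bfdf

Derivation:
Step 1: interval [0/1, 1/1), width = 1/1 - 0/1 = 1/1
  'f': [0/1 + 1/1*0/1, 0/1 + 1/1*1/5) = [0/1, 1/5)
  'c': [0/1 + 1/1*1/5, 0/1 + 1/1*2/5) = [1/5, 2/5)
  'b': [0/1 + 1/1*2/5, 0/1 + 1/1*3/5) = [2/5, 3/5) <- contains code 266/625
  'd': [0/1 + 1/1*3/5, 0/1 + 1/1*1/1) = [3/5, 1/1)
  emit 'b', narrow to [2/5, 3/5)
Step 2: interval [2/5, 3/5), width = 3/5 - 2/5 = 1/5
  'f': [2/5 + 1/5*0/1, 2/5 + 1/5*1/5) = [2/5, 11/25) <- contains code 266/625
  'c': [2/5 + 1/5*1/5, 2/5 + 1/5*2/5) = [11/25, 12/25)
  'b': [2/5 + 1/5*2/5, 2/5 + 1/5*3/5) = [12/25, 13/25)
  'd': [2/5 + 1/5*3/5, 2/5 + 1/5*1/1) = [13/25, 3/5)
  emit 'f', narrow to [2/5, 11/25)
Step 3: interval [2/5, 11/25), width = 11/25 - 2/5 = 1/25
  'f': [2/5 + 1/25*0/1, 2/5 + 1/25*1/5) = [2/5, 51/125)
  'c': [2/5 + 1/25*1/5, 2/5 + 1/25*2/5) = [51/125, 52/125)
  'b': [2/5 + 1/25*2/5, 2/5 + 1/25*3/5) = [52/125, 53/125)
  'd': [2/5 + 1/25*3/5, 2/5 + 1/25*1/1) = [53/125, 11/25) <- contains code 266/625
  emit 'd', narrow to [53/125, 11/25)
Step 4: interval [53/125, 11/25), width = 11/25 - 53/125 = 2/125
  'f': [53/125 + 2/125*0/1, 53/125 + 2/125*1/5) = [53/125, 267/625) <- contains code 266/625
  'c': [53/125 + 2/125*1/5, 53/125 + 2/125*2/5) = [267/625, 269/625)
  'b': [53/125 + 2/125*2/5, 53/125 + 2/125*3/5) = [269/625, 271/625)
  'd': [53/125 + 2/125*3/5, 53/125 + 2/125*1/1) = [271/625, 11/25)
  emit 'f', narrow to [53/125, 267/625)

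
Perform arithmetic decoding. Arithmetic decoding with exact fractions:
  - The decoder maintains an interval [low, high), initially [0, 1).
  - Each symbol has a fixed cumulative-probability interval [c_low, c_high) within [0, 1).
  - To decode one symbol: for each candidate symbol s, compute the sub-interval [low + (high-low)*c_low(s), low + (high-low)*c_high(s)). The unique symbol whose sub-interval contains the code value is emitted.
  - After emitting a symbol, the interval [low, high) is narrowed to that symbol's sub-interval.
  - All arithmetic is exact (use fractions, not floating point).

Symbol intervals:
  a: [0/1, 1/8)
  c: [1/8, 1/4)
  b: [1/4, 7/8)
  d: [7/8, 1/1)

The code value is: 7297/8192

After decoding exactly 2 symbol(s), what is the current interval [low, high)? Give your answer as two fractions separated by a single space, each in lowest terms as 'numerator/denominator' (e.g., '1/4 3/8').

Answer: 57/64 29/32

Derivation:
Step 1: interval [0/1, 1/1), width = 1/1 - 0/1 = 1/1
  'a': [0/1 + 1/1*0/1, 0/1 + 1/1*1/8) = [0/1, 1/8)
  'c': [0/1 + 1/1*1/8, 0/1 + 1/1*1/4) = [1/8, 1/4)
  'b': [0/1 + 1/1*1/4, 0/1 + 1/1*7/8) = [1/4, 7/8)
  'd': [0/1 + 1/1*7/8, 0/1 + 1/1*1/1) = [7/8, 1/1) <- contains code 7297/8192
  emit 'd', narrow to [7/8, 1/1)
Step 2: interval [7/8, 1/1), width = 1/1 - 7/8 = 1/8
  'a': [7/8 + 1/8*0/1, 7/8 + 1/8*1/8) = [7/8, 57/64)
  'c': [7/8 + 1/8*1/8, 7/8 + 1/8*1/4) = [57/64, 29/32) <- contains code 7297/8192
  'b': [7/8 + 1/8*1/4, 7/8 + 1/8*7/8) = [29/32, 63/64)
  'd': [7/8 + 1/8*7/8, 7/8 + 1/8*1/1) = [63/64, 1/1)
  emit 'c', narrow to [57/64, 29/32)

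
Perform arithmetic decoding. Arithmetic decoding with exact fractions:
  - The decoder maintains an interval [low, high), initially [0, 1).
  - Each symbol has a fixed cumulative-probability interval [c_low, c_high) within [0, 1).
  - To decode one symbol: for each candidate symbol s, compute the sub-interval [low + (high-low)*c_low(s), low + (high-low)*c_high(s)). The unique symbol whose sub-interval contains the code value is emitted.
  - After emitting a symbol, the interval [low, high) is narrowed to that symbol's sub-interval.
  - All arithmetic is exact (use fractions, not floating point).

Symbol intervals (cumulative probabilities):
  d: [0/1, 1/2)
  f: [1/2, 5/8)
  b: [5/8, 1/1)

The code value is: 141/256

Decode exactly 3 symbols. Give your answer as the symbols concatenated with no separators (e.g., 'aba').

Answer: fdb

Derivation:
Step 1: interval [0/1, 1/1), width = 1/1 - 0/1 = 1/1
  'd': [0/1 + 1/1*0/1, 0/1 + 1/1*1/2) = [0/1, 1/2)
  'f': [0/1 + 1/1*1/2, 0/1 + 1/1*5/8) = [1/2, 5/8) <- contains code 141/256
  'b': [0/1 + 1/1*5/8, 0/1 + 1/1*1/1) = [5/8, 1/1)
  emit 'f', narrow to [1/2, 5/8)
Step 2: interval [1/2, 5/8), width = 5/8 - 1/2 = 1/8
  'd': [1/2 + 1/8*0/1, 1/2 + 1/8*1/2) = [1/2, 9/16) <- contains code 141/256
  'f': [1/2 + 1/8*1/2, 1/2 + 1/8*5/8) = [9/16, 37/64)
  'b': [1/2 + 1/8*5/8, 1/2 + 1/8*1/1) = [37/64, 5/8)
  emit 'd', narrow to [1/2, 9/16)
Step 3: interval [1/2, 9/16), width = 9/16 - 1/2 = 1/16
  'd': [1/2 + 1/16*0/1, 1/2 + 1/16*1/2) = [1/2, 17/32)
  'f': [1/2 + 1/16*1/2, 1/2 + 1/16*5/8) = [17/32, 69/128)
  'b': [1/2 + 1/16*5/8, 1/2 + 1/16*1/1) = [69/128, 9/16) <- contains code 141/256
  emit 'b', narrow to [69/128, 9/16)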